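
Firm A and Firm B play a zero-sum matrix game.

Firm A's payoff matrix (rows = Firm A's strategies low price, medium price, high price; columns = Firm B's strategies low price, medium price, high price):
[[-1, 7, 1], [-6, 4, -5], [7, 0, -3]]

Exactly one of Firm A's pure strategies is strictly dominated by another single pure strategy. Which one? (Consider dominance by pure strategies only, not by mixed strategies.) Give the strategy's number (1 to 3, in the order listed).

Compare medium price with low price: -1 > -6, 7 > 4, 1 > -5.
So low price strictly dominates medium price for Firm A; medium price is strictly dominated.

2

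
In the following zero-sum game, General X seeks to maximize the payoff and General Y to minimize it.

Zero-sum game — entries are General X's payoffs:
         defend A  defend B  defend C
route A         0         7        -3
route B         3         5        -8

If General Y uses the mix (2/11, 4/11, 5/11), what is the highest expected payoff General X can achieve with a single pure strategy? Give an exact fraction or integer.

route A: (0)·(2/11) + (7)·(4/11) + (-3)·(5/11) = 13/11.
route B: (3)·(2/11) + (5)·(4/11) + (-8)·(5/11) = -14/11.
The best pure response is route A with expected payoff 13/11.

13/11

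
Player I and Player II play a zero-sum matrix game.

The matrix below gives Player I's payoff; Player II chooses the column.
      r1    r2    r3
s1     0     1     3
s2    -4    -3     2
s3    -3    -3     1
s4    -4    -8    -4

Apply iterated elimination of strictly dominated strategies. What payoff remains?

Row s2 is strictly dominated by row s1 (0>-4, 1>-3, 3>2); eliminate s2.
Row s3 is strictly dominated by row s1 (0>-3, 1>-3, 3>1); eliminate s3.
Column r3 is strictly dominated by r2 for Player II (1<3, -8<-4); eliminate r3.
Row s4 is strictly dominated by row s1 (0>-4, 1>-8); eliminate s4.
Column r2 is strictly dominated by r1 for Player II (0<1); eliminate r2.
Only (s1, r1) remains, with payoff 0.

0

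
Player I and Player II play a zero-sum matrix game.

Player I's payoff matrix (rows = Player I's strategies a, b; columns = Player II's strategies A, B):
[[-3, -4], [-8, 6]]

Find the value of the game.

Row minima are -4 and -8, so Player I's maximin is -4; column maxima are -3 and 6, so Player II's minimax is -3. These differ, so the equilibrium is in mixed strategies.
Let Player I play a with probability p. Player II is indifferent when −3p − 8(1−p) = −4p + 6(1−p), giving p = 14/15.
Let Player II play A with probability q. Player I is indifferent when −3q − 4(1−q) = −8q + 6(1−q), giving q = 2/3.
The value is -3·(2/3) + (-4)·(1/3) = -10/3.

-10/3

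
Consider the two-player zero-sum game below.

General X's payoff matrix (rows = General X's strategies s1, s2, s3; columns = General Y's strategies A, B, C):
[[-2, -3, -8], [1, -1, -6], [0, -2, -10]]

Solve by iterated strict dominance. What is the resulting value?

Column A is strictly dominated by B for General Y (-3<-2, -1<1, -2<0); eliminate A.
Column B is strictly dominated by C for General Y (-8<-3, -6<-1, -10<-2); eliminate B.
Row s3 is strictly dominated by row s1 (-8>-10); eliminate s3.
Row s1 is strictly dominated by row s2 (-6>-8); eliminate s1.
Only (s2, C) remains, with payoff -6.

-6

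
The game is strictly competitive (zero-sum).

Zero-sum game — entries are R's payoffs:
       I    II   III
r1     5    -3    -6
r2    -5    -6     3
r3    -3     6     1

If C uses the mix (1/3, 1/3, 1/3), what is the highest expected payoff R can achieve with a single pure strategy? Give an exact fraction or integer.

4/3

r1: (5)·(1/3) + (-3)·(1/3) + (-6)·(1/3) = -4/3.
r2: (-5)·(1/3) + (-6)·(1/3) + (3)·(1/3) = -8/3.
r3: (-3)·(1/3) + (6)·(1/3) + (1)·(1/3) = 4/3.
The best pure response is r3 with expected payoff 4/3.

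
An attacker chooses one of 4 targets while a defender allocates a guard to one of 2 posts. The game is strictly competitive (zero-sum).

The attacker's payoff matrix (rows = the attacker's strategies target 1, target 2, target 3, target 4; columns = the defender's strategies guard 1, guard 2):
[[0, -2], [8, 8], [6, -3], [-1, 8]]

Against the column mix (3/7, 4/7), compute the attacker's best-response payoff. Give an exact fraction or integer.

8

target 1: (0)·(3/7) + (-2)·(4/7) = -8/7.
target 2: (8)·(3/7) + (8)·(4/7) = 8.
target 3: (6)·(3/7) + (-3)·(4/7) = 6/7.
target 4: (-1)·(3/7) + (8)·(4/7) = 29/7.
The best pure response is target 2 with expected payoff 8.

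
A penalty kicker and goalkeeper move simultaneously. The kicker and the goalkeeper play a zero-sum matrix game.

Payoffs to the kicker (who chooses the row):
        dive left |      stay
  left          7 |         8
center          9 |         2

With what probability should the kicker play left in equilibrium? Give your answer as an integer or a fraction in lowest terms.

7/8

Row minima are 7 and 2, so the kicker's maximin is 7; column maxima are 9 and 8, so the goalkeeper's minimax is 8. These differ, so the equilibrium is in mixed strategies.
Let the kicker play left with probability p. The goalkeeper is indifferent when 7p + 9(1−p) = 8p + 2(1−p), giving p = 7/8.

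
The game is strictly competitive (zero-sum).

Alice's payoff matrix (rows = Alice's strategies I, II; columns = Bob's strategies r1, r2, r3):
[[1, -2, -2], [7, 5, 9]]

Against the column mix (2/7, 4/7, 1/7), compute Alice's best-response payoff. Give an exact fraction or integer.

43/7

I: (1)·(2/7) + (-2)·(4/7) + (-2)·(1/7) = -8/7.
II: (7)·(2/7) + (5)·(4/7) + (9)·(1/7) = 43/7.
The best pure response is II with expected payoff 43/7.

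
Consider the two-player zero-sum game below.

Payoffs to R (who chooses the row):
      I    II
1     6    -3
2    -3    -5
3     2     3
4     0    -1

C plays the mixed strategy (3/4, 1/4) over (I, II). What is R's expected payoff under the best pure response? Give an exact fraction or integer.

1: (6)·(3/4) + (-3)·(1/4) = 15/4.
2: (-3)·(3/4) + (-5)·(1/4) = -7/2.
3: (2)·(3/4) + (3)·(1/4) = 9/4.
4: (0)·(3/4) + (-1)·(1/4) = -1/4.
The best pure response is 1 with expected payoff 15/4.

15/4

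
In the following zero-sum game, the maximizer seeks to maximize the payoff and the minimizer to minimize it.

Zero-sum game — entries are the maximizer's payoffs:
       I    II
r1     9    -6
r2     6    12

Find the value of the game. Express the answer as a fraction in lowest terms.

Row minima are -6 and 6, so the maximizer's maximin is 6; column maxima are 9 and 12, so the minimizer's minimax is 9. These differ, so the equilibrium is in mixed strategies.
Let the maximizer play r1 with probability p. The minimizer is indifferent when 9p + 6(1−p) = −6p + 12(1−p), giving p = 2/7.
Let the minimizer play I with probability q. The maximizer is indifferent when 9q − 6(1−q) = 6q + 12(1−q), giving q = 6/7.
The value is 9·(6/7) + (-6)·(1/7) = 48/7.

48/7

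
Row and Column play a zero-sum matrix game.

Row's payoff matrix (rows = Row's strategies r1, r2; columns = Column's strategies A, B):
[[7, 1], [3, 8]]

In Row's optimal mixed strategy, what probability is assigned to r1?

Row minima are 1 and 3, so Row's maximin is 3; column maxima are 7 and 8, so Column's minimax is 7. These differ, so the equilibrium is in mixed strategies.
Let Row play r1 with probability p. Column is indifferent when 7p + 3(1−p) = p + 8(1−p), giving p = 5/11.

5/11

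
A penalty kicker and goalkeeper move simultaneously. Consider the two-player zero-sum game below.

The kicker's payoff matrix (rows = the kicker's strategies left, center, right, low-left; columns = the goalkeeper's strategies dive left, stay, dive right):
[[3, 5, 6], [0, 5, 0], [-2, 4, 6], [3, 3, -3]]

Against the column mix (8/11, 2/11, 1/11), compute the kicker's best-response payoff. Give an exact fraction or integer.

left: (3)·(8/11) + (5)·(2/11) + (6)·(1/11) = 40/11.
center: (0)·(8/11) + (5)·(2/11) + (0)·(1/11) = 10/11.
right: (-2)·(8/11) + (4)·(2/11) + (6)·(1/11) = -2/11.
low-left: (3)·(8/11) + (3)·(2/11) + (-3)·(1/11) = 27/11.
The best pure response is left with expected payoff 40/11.

40/11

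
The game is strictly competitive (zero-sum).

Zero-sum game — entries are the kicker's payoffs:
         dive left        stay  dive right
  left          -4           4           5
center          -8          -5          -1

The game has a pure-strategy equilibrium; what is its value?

-4

Row minima: -4, -8 → the kicker's maximin is -4.
Column maxima: -4, 4, 5 → the goalkeeper's minimax is -4.
They coincide at (left, dive left), so the value is -4.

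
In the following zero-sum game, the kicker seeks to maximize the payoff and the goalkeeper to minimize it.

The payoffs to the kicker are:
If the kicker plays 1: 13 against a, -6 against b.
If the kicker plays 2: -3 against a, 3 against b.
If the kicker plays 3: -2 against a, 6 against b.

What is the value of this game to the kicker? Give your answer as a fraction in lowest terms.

Row 2 is strictly dominated by row 3, so the kicker never plays it.
The remaining 2×2 game on (1, 3) × (a, b) has no saddle point. Let the kicker play 1 with probability p; indifference gives 13p − 2(1−p) = −6p + 6(1−p), so p = 8/27.
Similarly the goalkeeper's optimal q on a is 4/9, and the value is 13·(4/9) + (-6)·(5/9) = 22/9.

22/9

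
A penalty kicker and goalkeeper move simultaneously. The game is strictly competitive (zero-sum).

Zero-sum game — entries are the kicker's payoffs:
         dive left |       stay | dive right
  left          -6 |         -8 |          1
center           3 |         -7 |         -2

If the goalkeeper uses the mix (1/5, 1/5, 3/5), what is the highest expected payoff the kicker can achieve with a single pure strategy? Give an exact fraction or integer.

-2

left: (-6)·(1/5) + (-8)·(1/5) + (1)·(3/5) = -11/5.
center: (3)·(1/5) + (-7)·(1/5) + (-2)·(3/5) = -2.
The best pure response is center with expected payoff -2.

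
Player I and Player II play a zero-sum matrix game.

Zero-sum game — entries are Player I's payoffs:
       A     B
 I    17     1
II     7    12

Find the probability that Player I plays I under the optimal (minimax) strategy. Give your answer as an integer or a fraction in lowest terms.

Row minima are 1 and 7, so Player I's maximin is 7; column maxima are 17 and 12, so Player II's minimax is 12. These differ, so the equilibrium is in mixed strategies.
Let Player I play I with probability p. Player II is indifferent when 17p + 7(1−p) = p + 12(1−p), giving p = 5/21.

5/21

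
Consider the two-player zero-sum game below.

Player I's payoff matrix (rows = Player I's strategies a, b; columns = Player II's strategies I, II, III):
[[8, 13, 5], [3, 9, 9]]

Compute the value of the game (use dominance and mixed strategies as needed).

19/3

Column II is strictly dominated by I for Player II (it gives Player I more in every row).
The remaining 2×2 game on (a, b) × (I, III) has no saddle point. Let Player I play a with probability p; indifference gives 8p + 3(1−p) = 5p + 9(1−p), so p = 2/3.
Similarly Player II's optimal q on I is 4/9, and the value is 8·(4/9) + (5)·(5/9) = 19/3.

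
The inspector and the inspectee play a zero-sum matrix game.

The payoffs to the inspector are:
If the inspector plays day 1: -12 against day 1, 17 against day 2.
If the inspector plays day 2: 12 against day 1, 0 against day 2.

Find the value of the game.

204/41

Row minima are -12 and 0, so the inspector's maximin is 0; column maxima are 12 and 17, so the inspectee's minimax is 12. These differ, so the equilibrium is in mixed strategies.
Let the inspector play day 1 with probability p. The inspectee is indifferent when −12p + 12(1−p) = 17p, giving p = 12/41.
Let the inspectee play day 1 with probability q. The inspector is indifferent when −12q + 17(1−q) = 12q, giving q = 17/41.
The value is -12·(17/41) + (17)·(24/41) = 204/41.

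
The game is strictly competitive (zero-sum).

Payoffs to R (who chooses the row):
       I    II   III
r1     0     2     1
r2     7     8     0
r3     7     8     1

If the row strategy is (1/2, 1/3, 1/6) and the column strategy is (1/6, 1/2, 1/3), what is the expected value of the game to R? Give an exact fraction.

119/36

Against (1/6, 1/2, 1/3), each row's expected payoff is r1: 4/3; r2: 31/6; r3: 11/2.
Taking the (1/2, 1/3, 1/6)-weighted average: (1/2)·(4/3) + (1/3)·(31/6) + (1/6)·(11/2) = 119/36.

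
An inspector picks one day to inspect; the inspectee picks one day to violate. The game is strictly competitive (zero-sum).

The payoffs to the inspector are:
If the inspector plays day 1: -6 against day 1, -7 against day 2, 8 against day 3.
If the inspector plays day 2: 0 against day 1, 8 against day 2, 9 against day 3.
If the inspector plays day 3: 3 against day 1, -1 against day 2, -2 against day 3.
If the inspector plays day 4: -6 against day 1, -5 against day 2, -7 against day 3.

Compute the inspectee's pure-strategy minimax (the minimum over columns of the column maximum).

3

The worst case (largest entry) in each column is day 1: 3, day 2: 8, day 3: 9.
The best (smallest) of these is 3.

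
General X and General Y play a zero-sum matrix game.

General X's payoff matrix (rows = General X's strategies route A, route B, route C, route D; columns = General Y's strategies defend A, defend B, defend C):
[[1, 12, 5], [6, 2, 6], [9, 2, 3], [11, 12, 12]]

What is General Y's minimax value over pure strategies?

11

The worst case (largest entry) in each column is defend A: 11, defend B: 12, defend C: 12.
The best (smallest) of these is 11.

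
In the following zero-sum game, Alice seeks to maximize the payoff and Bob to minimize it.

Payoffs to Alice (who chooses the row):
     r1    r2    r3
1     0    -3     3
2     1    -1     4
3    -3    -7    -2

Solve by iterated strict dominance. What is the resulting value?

-1

Column r3 is strictly dominated by r1 for Bob (0<3, 1<4, -3<-2); eliminate r3.
Column r1 is strictly dominated by r2 for Bob (-3<0, -1<1, -7<-3); eliminate r1.
Row 3 is strictly dominated by row 1 (-3>-7); eliminate 3.
Row 1 is strictly dominated by row 2 (-1>-3); eliminate 1.
Only (2, r2) remains, with payoff -1.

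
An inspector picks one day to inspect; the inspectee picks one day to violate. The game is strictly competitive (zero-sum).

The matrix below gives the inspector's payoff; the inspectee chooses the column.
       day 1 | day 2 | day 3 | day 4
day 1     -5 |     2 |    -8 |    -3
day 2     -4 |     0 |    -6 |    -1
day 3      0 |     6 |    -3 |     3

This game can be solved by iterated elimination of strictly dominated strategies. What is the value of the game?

Column day 4 is strictly dominated by day 1 for the inspectee (-5<-3, -4<-1, 0<3); eliminate day 4.
Row day 1 is strictly dominated by row day 3 (0>-5, 6>2, -3>-8); eliminate day 1.
Row day 2 is strictly dominated by row day 3 (0>-4, 6>0, -3>-6); eliminate day 2.
Column day 2 is strictly dominated by day 1 for the inspectee (0<6); eliminate day 2.
Column day 1 is strictly dominated by day 3 for the inspectee (-3<0); eliminate day 1.
Only (day 3, day 3) remains, with payoff -3.

-3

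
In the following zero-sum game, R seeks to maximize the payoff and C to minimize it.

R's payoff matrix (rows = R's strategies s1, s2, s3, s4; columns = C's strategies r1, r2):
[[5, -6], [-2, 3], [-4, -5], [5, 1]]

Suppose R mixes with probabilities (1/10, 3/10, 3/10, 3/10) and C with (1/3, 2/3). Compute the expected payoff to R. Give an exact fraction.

-8/15

Against (1/3, 2/3), each row's expected payoff is s1: -7/3; s2: 4/3; s3: -14/3; s4: 7/3.
Taking the (1/10, 3/10, 3/10, 3/10)-weighted average: (1/10)·(-7/3) + (3/10)·(4/3) + (3/10)·(-14/3) + (3/10)·(7/3) = -8/15.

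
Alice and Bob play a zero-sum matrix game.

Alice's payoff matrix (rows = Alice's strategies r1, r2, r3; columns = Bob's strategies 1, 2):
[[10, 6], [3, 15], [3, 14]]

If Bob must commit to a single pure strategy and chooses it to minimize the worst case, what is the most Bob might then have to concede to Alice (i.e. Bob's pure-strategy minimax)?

10

The worst case (largest entry) in each column is 1: 10, 2: 15.
The best (smallest) of these is 10.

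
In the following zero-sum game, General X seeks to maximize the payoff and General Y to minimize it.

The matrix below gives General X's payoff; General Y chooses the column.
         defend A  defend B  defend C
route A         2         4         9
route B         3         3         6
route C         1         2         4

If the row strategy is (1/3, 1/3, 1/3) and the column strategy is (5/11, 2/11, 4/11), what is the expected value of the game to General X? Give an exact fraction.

124/33

Against (5/11, 2/11, 4/11), each row's expected payoff is route A: 54/11; route B: 45/11; route C: 25/11.
Taking the (1/3, 1/3, 1/3)-weighted average: (1/3)·(54/11) + (1/3)·(45/11) + (1/3)·(25/11) = 124/33.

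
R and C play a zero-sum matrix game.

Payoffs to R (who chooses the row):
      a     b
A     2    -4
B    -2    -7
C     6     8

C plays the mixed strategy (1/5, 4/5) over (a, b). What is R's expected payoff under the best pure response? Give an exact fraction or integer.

38/5

A: (2)·(1/5) + (-4)·(4/5) = -14/5.
B: (-2)·(1/5) + (-7)·(4/5) = -6.
C: (6)·(1/5) + (8)·(4/5) = 38/5.
The best pure response is C with expected payoff 38/5.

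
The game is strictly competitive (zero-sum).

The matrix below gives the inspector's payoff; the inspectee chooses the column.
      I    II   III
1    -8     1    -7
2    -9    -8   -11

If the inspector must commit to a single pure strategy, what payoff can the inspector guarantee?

-8

The worst-case payoff for each row is 1: -8, 2: -11.
The best of these is -8.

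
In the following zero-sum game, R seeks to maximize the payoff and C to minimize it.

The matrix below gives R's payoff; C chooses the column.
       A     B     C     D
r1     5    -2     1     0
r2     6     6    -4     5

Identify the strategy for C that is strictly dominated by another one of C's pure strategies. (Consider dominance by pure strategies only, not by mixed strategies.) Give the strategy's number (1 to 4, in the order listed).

C prefers columns that give R less. Compare A with C: 1 < 5, -4 < 6.
So C strictly dominates A for C; A is strictly dominated.

1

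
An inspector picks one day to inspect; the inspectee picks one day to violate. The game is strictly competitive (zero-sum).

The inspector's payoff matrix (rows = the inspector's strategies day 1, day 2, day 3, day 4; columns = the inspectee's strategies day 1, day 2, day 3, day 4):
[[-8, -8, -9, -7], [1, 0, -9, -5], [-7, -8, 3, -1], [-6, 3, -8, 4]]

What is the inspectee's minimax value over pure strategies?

The worst case (largest entry) in each column is day 1: 1, day 2: 3, day 3: 3, day 4: 4.
The best (smallest) of these is 1.

1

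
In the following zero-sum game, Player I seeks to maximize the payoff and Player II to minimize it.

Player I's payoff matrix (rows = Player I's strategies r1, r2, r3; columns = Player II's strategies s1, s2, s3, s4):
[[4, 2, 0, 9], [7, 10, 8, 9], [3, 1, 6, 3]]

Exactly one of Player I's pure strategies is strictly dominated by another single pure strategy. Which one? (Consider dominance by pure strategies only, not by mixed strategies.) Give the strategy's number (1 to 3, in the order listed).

Compare r3 with r2: 7 > 3, 10 > 1, 8 > 6, 9 > 3.
So r2 strictly dominates r3 for Player I; r3 is strictly dominated.

3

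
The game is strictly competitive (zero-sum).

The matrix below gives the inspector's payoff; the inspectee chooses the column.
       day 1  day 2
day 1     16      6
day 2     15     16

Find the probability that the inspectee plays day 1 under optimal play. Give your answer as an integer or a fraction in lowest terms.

Row minima are 6 and 15, so the inspector's maximin is 15; column maxima are 16 and 16, so the inspectee's minimax is 16. These differ, so the equilibrium is in mixed strategies.
Let the inspectee play day 1 with probability q. The inspector is indifferent when 16q + 6(1−q) = 15q + 16(1−q), giving q = 10/11.

10/11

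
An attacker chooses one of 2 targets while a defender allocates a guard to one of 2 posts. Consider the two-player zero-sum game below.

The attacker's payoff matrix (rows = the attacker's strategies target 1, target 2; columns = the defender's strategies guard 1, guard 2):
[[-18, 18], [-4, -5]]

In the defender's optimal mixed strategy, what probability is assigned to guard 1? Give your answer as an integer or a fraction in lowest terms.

Row minima are -18 and -5, so the attacker's maximin is -5; column maxima are -4 and 18, so the defender's minimax is -4. These differ, so the equilibrium is in mixed strategies.
Let the defender play guard 1 with probability q. The attacker is indifferent when −18q + 18(1−q) = −4q − 5(1−q), giving q = 23/37.

23/37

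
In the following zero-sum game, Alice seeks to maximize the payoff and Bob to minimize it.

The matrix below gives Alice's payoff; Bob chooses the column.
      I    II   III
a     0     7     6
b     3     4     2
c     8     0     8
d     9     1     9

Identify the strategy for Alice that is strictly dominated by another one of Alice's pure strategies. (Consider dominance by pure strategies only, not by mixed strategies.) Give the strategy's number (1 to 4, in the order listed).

Compare c with d: 9 > 8, 1 > 0, 9 > 8.
So d strictly dominates c for Alice; c is strictly dominated.

3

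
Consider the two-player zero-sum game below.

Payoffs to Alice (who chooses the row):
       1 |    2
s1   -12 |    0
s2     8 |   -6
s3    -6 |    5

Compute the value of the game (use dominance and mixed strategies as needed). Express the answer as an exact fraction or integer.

4/25

Row s1 is strictly dominated by row s3, so Alice never plays it.
The remaining 2×2 game on (s2, s3) × (1, 2) has no saddle point. Let Alice play s2 with probability p; indifference gives 8p − 6(1−p) = −6p + 5(1−p), so p = 11/25.
Similarly Bob's optimal q on 1 is 11/25, and the value is 8·(11/25) + (-6)·(14/25) = 4/25.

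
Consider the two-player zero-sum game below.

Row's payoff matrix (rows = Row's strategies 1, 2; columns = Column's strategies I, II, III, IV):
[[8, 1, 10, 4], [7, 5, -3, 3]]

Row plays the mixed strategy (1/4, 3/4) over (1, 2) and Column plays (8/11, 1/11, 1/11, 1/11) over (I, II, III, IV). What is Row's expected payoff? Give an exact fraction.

131/22

Against (8/11, 1/11, 1/11, 1/11), each row's expected payoff is 1: 79/11; 2: 61/11.
Taking the (1/4, 3/4)-weighted average: (1/4)·(79/11) + (3/4)·(61/11) = 131/22.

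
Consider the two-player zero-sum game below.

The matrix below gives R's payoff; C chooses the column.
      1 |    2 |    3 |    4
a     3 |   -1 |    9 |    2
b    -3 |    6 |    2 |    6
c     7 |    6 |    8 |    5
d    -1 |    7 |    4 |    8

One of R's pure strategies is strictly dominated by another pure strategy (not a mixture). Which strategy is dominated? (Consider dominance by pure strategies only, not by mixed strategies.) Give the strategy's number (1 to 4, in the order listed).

2

Compare b with d: -1 > -3, 7 > 6, 4 > 2, 8 > 6.
So d strictly dominates b for R; b is strictly dominated.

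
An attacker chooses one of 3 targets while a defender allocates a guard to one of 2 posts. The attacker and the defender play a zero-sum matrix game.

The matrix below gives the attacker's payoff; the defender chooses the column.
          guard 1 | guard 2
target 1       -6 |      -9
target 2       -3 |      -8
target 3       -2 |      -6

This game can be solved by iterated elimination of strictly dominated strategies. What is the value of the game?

Column guard 1 is strictly dominated by guard 2 for the defender (-9<-6, -8<-3, -6<-2); eliminate guard 1.
Row target 1 is strictly dominated by row target 2 (-8>-9); eliminate target 1.
Row target 2 is strictly dominated by row target 3 (-6>-8); eliminate target 2.
Only (target 3, guard 2) remains, with payoff -6.

-6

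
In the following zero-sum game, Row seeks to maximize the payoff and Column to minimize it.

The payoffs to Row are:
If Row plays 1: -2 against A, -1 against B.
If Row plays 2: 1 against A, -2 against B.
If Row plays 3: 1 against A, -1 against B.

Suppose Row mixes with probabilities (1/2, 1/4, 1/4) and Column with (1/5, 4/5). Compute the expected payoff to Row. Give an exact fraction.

Against (1/5, 4/5), each row's expected payoff is 1: -6/5; 2: -7/5; 3: -3/5.
Taking the (1/2, 1/4, 1/4)-weighted average: (1/2)·(-6/5) + (1/4)·(-7/5) + (1/4)·(-3/5) = -11/10.

-11/10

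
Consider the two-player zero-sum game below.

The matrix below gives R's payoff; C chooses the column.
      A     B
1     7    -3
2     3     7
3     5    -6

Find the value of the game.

29/7

Row 3 is strictly dominated by row 1, so R never plays it.
The remaining 2×2 game on (1, 2) × (A, B) has no saddle point. Let R play 1 with probability p; indifference gives 7p + 3(1−p) = −3p + 7(1−p), so p = 2/7.
Similarly C's optimal q on A is 5/7, and the value is 7·(5/7) + (-3)·(2/7) = 29/7.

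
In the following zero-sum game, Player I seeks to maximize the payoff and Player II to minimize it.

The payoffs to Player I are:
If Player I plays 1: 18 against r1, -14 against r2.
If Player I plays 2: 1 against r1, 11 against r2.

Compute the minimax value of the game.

106/21

Row minima are -14 and 1, so Player I's maximin is 1; column maxima are 18 and 11, so Player II's minimax is 11. These differ, so the equilibrium is in mixed strategies.
Let Player I play 1 with probability p. Player II is indifferent when 18p + (1−p) = −14p + 11(1−p), giving p = 5/21.
Let Player II play r1 with probability q. Player I is indifferent when 18q − 14(1−q) = q + 11(1−q), giving q = 25/42.
The value is 18·(25/42) + (-14)·(17/42) = 106/21.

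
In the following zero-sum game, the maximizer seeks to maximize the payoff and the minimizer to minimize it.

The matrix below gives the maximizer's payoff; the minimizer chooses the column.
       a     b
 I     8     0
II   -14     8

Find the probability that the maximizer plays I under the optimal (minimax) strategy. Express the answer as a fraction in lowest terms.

11/15

Row minima are 0 and -14, so the maximizer's maximin is 0; column maxima are 8 and 8, so the minimizer's minimax is 8. These differ, so the equilibrium is in mixed strategies.
Let the maximizer play I with probability p. The minimizer is indifferent when 8p − 14(1−p) = 8(1−p), giving p = 11/15.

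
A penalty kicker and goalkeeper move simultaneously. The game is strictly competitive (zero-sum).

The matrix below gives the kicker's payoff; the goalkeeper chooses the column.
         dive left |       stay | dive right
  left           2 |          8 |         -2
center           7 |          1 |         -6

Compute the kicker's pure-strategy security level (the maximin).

-2

The worst-case payoff for each row is left: -2, center: -6.
The best of these is -2.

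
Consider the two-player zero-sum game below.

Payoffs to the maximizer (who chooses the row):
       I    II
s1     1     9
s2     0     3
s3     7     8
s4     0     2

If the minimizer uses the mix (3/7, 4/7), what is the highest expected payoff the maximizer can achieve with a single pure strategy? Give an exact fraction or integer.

s1: (1)·(3/7) + (9)·(4/7) = 39/7.
s2: (0)·(3/7) + (3)·(4/7) = 12/7.
s3: (7)·(3/7) + (8)·(4/7) = 53/7.
s4: (0)·(3/7) + (2)·(4/7) = 8/7.
The best pure response is s3 with expected payoff 53/7.

53/7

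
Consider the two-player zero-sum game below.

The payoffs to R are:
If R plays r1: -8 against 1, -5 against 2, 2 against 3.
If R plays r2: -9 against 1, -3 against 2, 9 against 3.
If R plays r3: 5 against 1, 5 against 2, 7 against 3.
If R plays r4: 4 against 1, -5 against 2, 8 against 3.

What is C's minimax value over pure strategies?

The worst case (largest entry) in each column is 1: 5, 2: 5, 3: 9.
The best (smallest) of these is 5.

5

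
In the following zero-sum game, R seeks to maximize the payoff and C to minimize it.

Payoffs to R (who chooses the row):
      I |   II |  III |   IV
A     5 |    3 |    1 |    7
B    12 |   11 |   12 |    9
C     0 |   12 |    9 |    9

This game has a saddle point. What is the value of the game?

9

Row minima: 1, 9, 0 → R's maximin is 9.
Column maxima: 12, 12, 12, 9 → C's minimax is 9.
They coincide at (B, IV), so the value is 9.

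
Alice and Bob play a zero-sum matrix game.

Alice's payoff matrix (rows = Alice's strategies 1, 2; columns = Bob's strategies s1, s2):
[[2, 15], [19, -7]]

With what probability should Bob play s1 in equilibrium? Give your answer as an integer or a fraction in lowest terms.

22/39

Row minima are 2 and -7, so Alice's maximin is 2; column maxima are 19 and 15, so Bob's minimax is 15. These differ, so the equilibrium is in mixed strategies.
Let Bob play s1 with probability q. Alice is indifferent when 2q + 15(1−q) = 19q − 7(1−q), giving q = 22/39.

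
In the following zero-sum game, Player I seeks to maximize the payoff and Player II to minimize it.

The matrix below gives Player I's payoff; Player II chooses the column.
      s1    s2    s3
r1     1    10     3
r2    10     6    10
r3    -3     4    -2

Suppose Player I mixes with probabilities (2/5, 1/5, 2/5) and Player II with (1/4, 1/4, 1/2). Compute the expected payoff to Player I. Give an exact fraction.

16/5

Against (1/4, 1/4, 1/2), each row's expected payoff is r1: 17/4; r2: 9; r3: -3/4.
Taking the (2/5, 1/5, 2/5)-weighted average: (2/5)·(17/4) + (1/5)·(9) + (2/5)·(-3/4) = 16/5.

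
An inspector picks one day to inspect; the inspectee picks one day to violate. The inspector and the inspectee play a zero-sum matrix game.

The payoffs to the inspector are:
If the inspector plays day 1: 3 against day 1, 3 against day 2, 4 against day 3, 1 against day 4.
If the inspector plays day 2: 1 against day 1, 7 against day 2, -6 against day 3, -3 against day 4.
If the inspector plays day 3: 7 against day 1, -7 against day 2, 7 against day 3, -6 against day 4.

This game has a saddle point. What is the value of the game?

1

Row minima: 1, -6, -7 → the inspector's maximin is 1.
Column maxima: 7, 7, 7, 1 → the inspectee's minimax is 1.
They coincide at (day 1, day 4), so the value is 1.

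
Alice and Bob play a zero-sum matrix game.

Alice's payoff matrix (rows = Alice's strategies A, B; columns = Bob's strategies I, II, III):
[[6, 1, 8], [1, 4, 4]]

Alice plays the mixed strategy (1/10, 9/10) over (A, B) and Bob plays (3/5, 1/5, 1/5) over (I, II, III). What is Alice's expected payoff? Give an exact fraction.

63/25

Against (3/5, 1/5, 1/5), each row's expected payoff is A: 27/5; B: 11/5.
Taking the (1/10, 9/10)-weighted average: (1/10)·(27/5) + (9/10)·(11/5) = 63/25.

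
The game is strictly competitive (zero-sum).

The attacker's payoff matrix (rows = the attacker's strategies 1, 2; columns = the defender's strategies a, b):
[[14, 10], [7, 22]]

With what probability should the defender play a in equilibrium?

12/19

Row minima are 10 and 7, so the attacker's maximin is 10; column maxima are 14 and 22, so the defender's minimax is 14. These differ, so the equilibrium is in mixed strategies.
Let the defender play a with probability q. The attacker is indifferent when 14q + 10(1−q) = 7q + 22(1−q), giving q = 12/19.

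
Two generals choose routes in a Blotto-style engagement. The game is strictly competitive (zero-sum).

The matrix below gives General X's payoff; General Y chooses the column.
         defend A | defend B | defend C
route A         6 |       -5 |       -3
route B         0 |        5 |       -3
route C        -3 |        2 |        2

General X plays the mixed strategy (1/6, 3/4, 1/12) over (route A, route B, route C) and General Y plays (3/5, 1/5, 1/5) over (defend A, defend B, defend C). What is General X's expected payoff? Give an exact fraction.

Against (3/5, 1/5, 1/5), each row's expected payoff is route A: 2; route B: 2/5; route C: -1.
Taking the (1/6, 3/4, 1/12)-weighted average: (1/6)·(2) + (3/4)·(2/5) + (1/12)·(-1) = 11/20.

11/20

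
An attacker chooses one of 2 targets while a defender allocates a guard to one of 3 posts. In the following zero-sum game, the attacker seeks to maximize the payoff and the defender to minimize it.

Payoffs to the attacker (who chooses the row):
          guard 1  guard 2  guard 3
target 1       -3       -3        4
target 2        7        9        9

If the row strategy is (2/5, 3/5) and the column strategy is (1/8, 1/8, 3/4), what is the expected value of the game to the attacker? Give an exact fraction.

Against (1/8, 1/8, 3/4), each row's expected payoff is target 1: 9/4; target 2: 35/4.
Taking the (2/5, 3/5)-weighted average: (2/5)·(9/4) + (3/5)·(35/4) = 123/20.

123/20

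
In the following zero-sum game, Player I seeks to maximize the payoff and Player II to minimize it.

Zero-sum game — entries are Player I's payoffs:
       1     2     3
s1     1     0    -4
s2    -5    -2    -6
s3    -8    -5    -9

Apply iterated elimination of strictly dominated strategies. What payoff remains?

-4

Column 1 is strictly dominated by 3 for Player II (-4<1, -6<-5, -9<-8); eliminate 1.
Row s3 is strictly dominated by row s1 (0>-5, -4>-9); eliminate s3.
Row s2 is strictly dominated by row s1 (0>-2, -4>-6); eliminate s2.
Column 2 is strictly dominated by 3 for Player II (-4<0); eliminate 2.
Only (s1, 3) remains, with payoff -4.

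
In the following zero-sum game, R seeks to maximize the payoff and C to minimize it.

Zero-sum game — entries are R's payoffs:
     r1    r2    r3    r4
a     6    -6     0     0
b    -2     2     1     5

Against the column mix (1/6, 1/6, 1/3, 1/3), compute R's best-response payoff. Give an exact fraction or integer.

2

a: (6)·(1/6) + (-6)·(1/6) + (0)·(1/3) + (0)·(1/3) = 0.
b: (-2)·(1/6) + (2)·(1/6) + (1)·(1/3) + (5)·(1/3) = 2.
The best pure response is b with expected payoff 2.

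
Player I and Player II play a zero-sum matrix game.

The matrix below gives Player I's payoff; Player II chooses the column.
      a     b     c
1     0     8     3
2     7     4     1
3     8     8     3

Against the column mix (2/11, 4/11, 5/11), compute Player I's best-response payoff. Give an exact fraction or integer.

63/11

1: (0)·(2/11) + (8)·(4/11) + (3)·(5/11) = 47/11.
2: (7)·(2/11) + (4)·(4/11) + (1)·(5/11) = 35/11.
3: (8)·(2/11) + (8)·(4/11) + (3)·(5/11) = 63/11.
The best pure response is 3 with expected payoff 63/11.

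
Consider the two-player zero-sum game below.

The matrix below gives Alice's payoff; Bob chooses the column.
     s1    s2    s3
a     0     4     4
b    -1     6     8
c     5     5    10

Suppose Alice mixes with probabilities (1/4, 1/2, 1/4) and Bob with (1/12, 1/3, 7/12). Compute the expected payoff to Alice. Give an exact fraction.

Against (1/12, 1/3, 7/12), each row's expected payoff is a: 11/3; b: 79/12; c: 95/12.
Taking the (1/4, 1/2, 1/4)-weighted average: (1/4)·(11/3) + (1/2)·(79/12) + (1/4)·(95/12) = 99/16.

99/16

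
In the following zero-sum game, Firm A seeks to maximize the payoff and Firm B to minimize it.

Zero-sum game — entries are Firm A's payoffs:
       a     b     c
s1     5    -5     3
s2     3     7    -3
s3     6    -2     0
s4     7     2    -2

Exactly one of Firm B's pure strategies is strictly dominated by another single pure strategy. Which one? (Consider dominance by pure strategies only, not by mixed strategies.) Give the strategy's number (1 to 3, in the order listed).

Firm B prefers columns that give Firm A less. Compare a with c: 3 < 5, -3 < 3, 0 < 6, -2 < 7.
So c strictly dominates a for Firm B; a is strictly dominated.

1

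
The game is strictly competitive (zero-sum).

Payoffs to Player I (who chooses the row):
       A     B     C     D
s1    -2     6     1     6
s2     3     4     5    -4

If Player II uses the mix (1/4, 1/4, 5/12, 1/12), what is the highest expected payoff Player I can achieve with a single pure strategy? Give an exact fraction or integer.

7/2

s1: (-2)·(1/4) + (6)·(1/4) + (1)·(5/12) + (6)·(1/12) = 23/12.
s2: (3)·(1/4) + (4)·(1/4) + (5)·(5/12) + (-4)·(1/12) = 7/2.
The best pure response is s2 with expected payoff 7/2.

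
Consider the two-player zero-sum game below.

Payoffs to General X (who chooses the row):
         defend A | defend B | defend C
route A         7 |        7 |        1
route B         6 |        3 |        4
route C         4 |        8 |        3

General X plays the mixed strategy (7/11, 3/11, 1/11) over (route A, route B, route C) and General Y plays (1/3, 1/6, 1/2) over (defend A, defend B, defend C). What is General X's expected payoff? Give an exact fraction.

137/33

Against (1/3, 1/6, 1/2), each row's expected payoff is route A: 4; route B: 9/2; route C: 25/6.
Taking the (7/11, 3/11, 1/11)-weighted average: (7/11)·(4) + (3/11)·(9/2) + (1/11)·(25/6) = 137/33.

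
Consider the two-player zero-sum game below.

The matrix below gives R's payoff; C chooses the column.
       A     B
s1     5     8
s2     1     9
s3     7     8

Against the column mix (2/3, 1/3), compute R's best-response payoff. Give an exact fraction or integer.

s1: (5)·(2/3) + (8)·(1/3) = 6.
s2: (1)·(2/3) + (9)·(1/3) = 11/3.
s3: (7)·(2/3) + (8)·(1/3) = 22/3.
The best pure response is s3 with expected payoff 22/3.

22/3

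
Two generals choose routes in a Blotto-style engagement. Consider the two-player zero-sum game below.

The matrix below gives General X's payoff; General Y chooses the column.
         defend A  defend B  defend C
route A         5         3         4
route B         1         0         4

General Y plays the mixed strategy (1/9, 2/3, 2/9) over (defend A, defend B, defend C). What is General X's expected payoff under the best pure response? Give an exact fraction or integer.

31/9

route A: (5)·(1/9) + (3)·(2/3) + (4)·(2/9) = 31/9.
route B: (1)·(1/9) + (0)·(2/3) + (4)·(2/9) = 1.
The best pure response is route A with expected payoff 31/9.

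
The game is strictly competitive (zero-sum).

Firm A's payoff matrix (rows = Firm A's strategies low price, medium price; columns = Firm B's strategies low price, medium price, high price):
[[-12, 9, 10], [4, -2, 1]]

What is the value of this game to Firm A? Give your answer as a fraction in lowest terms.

4/9

Column high price is strictly dominated by medium price for Firm B (it gives Firm A more in every row).
The remaining 2×2 game on (low price, medium price) × (low price, medium price) has no saddle point. Let Firm A play low price with probability p; indifference gives −12p + 4(1−p) = 9p − 2(1−p), so p = 2/9.
Similarly Firm B's optimal q on low price is 11/27, and the value is -12·(11/27) + (9)·(16/27) = 4/9.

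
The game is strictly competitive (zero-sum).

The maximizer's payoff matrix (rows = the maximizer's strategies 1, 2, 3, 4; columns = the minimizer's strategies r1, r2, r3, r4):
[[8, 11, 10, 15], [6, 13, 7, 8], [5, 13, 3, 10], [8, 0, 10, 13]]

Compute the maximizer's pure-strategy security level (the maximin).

The worst-case payoff for each row is 1: 8, 2: 6, 3: 3, 4: 0.
The best of these is 8.

8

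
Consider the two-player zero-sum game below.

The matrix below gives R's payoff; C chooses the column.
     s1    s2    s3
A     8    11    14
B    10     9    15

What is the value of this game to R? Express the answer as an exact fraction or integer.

19/2

Column s3 is strictly dominated by s2 for C (it gives R more in every row).
The remaining 2×2 game on (A, B) × (s1, s2) has no saddle point. Let R play A with probability p; indifference gives 8p + 10(1−p) = 11p + 9(1−p), so p = 1/4.
Similarly C's optimal q on s1 is 1/2, and the value is 8·(1/2) + (11)·(1/2) = 19/2.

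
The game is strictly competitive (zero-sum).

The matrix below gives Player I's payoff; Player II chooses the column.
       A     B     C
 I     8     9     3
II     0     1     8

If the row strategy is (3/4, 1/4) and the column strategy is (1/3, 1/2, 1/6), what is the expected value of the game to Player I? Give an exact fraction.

Against (1/3, 1/2, 1/6), each row's expected payoff is I: 23/3; II: 11/6.
Taking the (3/4, 1/4)-weighted average: (3/4)·(23/3) + (1/4)·(11/6) = 149/24.

149/24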